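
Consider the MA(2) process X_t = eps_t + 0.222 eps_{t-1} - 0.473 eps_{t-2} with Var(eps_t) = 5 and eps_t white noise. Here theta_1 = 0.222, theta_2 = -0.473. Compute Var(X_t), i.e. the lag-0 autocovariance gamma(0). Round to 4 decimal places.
\gamma(0) = 6.3651

For an MA(q) process X_t = eps_t + sum_i theta_i eps_{t-i} with
Var(eps_t) = sigma^2, the variance is
  gamma(0) = sigma^2 * (1 + sum_i theta_i^2).
  sum_i theta_i^2 = (0.222)^2 + (-0.473)^2 = 0.049284 + 0.223729 = 0.273013.
  gamma(0) = 5 * (1 + 0.273013) = 5 * 1.273013 = 6.365065, which rounds to 6.3651.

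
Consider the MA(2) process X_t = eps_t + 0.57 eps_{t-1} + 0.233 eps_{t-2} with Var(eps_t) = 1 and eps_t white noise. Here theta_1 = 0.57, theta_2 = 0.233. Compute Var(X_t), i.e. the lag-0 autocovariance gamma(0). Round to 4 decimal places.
\gamma(0) = 1.3792

For an MA(q) process X_t = eps_t + sum_i theta_i eps_{t-i} with
Var(eps_t) = sigma^2, the variance is
  gamma(0) = sigma^2 * (1 + sum_i theta_i^2).
  sum_i theta_i^2 = (0.57)^2 + (0.233)^2 = 0.3249 + 0.054289 = 0.379189.
  gamma(0) = 1 * (1 + 0.379189) = 1 * 1.379189 = 1.379189, which rounds to 1.3792.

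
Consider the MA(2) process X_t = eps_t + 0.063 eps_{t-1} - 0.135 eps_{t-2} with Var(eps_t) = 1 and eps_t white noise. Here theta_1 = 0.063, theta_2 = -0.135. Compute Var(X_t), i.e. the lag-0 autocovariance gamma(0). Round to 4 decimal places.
\gamma(0) = 1.0222

For an MA(q) process X_t = eps_t + sum_i theta_i eps_{t-i} with
Var(eps_t) = sigma^2, the variance is
  gamma(0) = sigma^2 * (1 + sum_i theta_i^2).
  sum_i theta_i^2 = (0.063)^2 + (-0.135)^2 = 0.003969 + 0.018225 = 0.022194.
  gamma(0) = 1 * (1 + 0.022194) = 1 * 1.022194 = 1.022194, which rounds to 1.0222.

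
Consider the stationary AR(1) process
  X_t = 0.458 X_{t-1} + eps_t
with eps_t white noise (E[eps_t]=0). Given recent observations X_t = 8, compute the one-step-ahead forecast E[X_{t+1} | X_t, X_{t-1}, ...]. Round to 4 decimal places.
E[X_{t+1} \mid \mathcal F_t] = 3.6640

For an AR(p) model X_t = c + sum_i phi_i X_{t-i} + eps_t, the
one-step-ahead conditional mean is
  E[X_{t+1} | X_t, ...] = c + sum_i phi_i X_{t+1-i}.
Substitute known values:
  E[X_{t+1} | ...] = (0.458) * (8)
                   = 3.6640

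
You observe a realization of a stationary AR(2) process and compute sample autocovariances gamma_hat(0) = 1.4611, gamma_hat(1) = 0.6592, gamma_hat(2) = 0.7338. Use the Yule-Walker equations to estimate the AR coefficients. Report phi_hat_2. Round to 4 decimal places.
\hat\phi_{2} = 0.3750

The Yule-Walker equations for an AR(p) process read, in matrix form,
  Gamma_p phi = r_p,   with   (Gamma_p)_{ij} = gamma(|i - j|),
                       (r_p)_i = gamma(i),   i,j = 1..p.
Substitute the sample gammas (Toeplitz matrix and right-hand side of size 2):
  Gamma_p = [[1.4611, 0.6592], [0.6592, 1.4611]]
  r_p     = [0.6592, 0.7338]
Written out:
  1.4611 phi_1 + 0.6592 phi_2 = 0.6592
  0.6592 phi_1 + 1.4611 phi_2 = 0.7338
Solve by Cramer's rule:
  det = gamma(0)^2 - gamma(1)^2 = (1.4611)^2 - (0.6592)^2 = 2.13481321 - 0.43454464 = 1.70026857
  phi_hat_1 = [gamma(1) gamma(0) - gamma(1) gamma(2)] / det = [(0.6592)(1.4611) - (0.6592)(0.7338)] / 1.70026857 = 0.47943616 / 1.70026857 = 0.282
  phi_hat_2 = [gamma(0) gamma(2) - gamma(1)^2] / det = [(1.4611)(0.7338) - (0.6592)^2] / 1.70026857 = 0.63761054 / 1.70026857 = 0.375
So phi_hat = [0.2820, 0.3750].
Therefore phi_hat_2 = 0.3750.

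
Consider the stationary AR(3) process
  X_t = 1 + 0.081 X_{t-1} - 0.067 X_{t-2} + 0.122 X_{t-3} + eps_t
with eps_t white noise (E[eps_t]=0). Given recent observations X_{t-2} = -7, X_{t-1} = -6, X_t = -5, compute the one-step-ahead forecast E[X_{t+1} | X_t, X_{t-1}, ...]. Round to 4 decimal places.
E[X_{t+1} \mid \mathcal F_t] = 0.1430

For an AR(p) model X_t = c + sum_i phi_i X_{t-i} + eps_t, the
one-step-ahead conditional mean is
  E[X_{t+1} | X_t, ...] = c + sum_i phi_i X_{t+1-i}.
Substitute known values:
  E[X_{t+1} | ...] = 1 + (0.081) * (-5) + (-0.067) * (-6) + (0.122) * (-7)
                   = 0.1430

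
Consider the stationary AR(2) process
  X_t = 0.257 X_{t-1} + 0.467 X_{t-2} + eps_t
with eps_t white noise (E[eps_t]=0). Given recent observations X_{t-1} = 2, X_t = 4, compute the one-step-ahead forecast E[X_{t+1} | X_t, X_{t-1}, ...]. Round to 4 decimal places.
E[X_{t+1} \mid \mathcal F_t] = 1.9620

For an AR(p) model X_t = c + sum_i phi_i X_{t-i} + eps_t, the
one-step-ahead conditional mean is
  E[X_{t+1} | X_t, ...] = c + sum_i phi_i X_{t+1-i}.
Substitute known values:
  E[X_{t+1} | ...] = (0.257) * (4) + (0.467) * (2)
                   = 1.9620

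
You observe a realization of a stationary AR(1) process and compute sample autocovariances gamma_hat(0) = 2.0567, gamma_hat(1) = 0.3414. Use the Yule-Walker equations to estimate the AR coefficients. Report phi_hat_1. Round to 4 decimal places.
\hat\phi_{1} = 0.1660

The Yule-Walker equations for an AR(p) process read, in matrix form,
  Gamma_p phi = r_p,   with   (Gamma_p)_{ij} = gamma(|i - j|),
                       (r_p)_i = gamma(i),   i,j = 1..p.
Substitute the sample gammas (Toeplitz matrix and right-hand side of size 1):
  Gamma_p = [[2.0567]]
  r_p     = [0.3414]
With p = 1 this is the single equation gamma(0) phi_1 = gamma(1):
  phi_hat_1 = gamma(1) / gamma(0) = 0.3414 / 2.0567 = 0.1660.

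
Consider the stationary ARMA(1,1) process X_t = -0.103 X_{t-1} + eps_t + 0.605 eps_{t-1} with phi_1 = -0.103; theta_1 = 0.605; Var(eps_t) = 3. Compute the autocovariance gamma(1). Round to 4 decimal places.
\gamma(1) = 1.4273

Multiply the model equation by X_{t-k} and take expectations. With theta_0 = psi_0 = 1 and psi_j the MA(infinity) weights, this gives
  gamma(k) - sum_i phi_i gamma(k-i) = c_k,
  c_k = sigma^2 * sum_{j=k..q} theta_j psi_{j-k}   (c_k = 0 for k > q),
using gamma(-m) = gamma(m).
psi-weights needed (psi_j = theta_j + sum_i phi_i psi_{j-i}):
  psi_1 = theta_1 + phi_1 = 0.605 + (-0.103) = 0.502
Right-hand sides:
  c_0 = sigma^2 (1 + theta_1 psi_1) = 3 * (1 + (0.605)(0.502)) = 3 * 1.30371 = 3.91113
  c_1 = sigma^2 theta_1 = 3 * (0.605) = 1.815
  c_2 = 0
Equations for k = 0 and k = 1 (AR order 1):
  gamma(0) = phi_1 gamma(1) + c_0
  gamma(1) = phi_1 gamma(0) + c_1
Substituting the second into the first: gamma(0) (1 - phi_1^2) = c_0 + phi_1 c_1, so
  gamma(0) = (c_0 + phi_1 c_1) / (1 - phi_1^2) = (3.91113 + (-0.103)(1.815)) / (1 - (-0.103)^2) = 3.724185 / 0.989391 = 3.764119.
  gamma(1) = phi_1 gamma(0) + c_1 = (-0.103)(3.764119) + (1.815) = 1.427296.
Therefore gamma(1) = 1.4273 (to 4 decimal places).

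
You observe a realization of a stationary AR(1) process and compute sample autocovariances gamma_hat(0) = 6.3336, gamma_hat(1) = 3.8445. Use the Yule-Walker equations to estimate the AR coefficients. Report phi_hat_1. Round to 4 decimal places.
\hat\phi_{1} = 0.6070

The Yule-Walker equations for an AR(p) process read, in matrix form,
  Gamma_p phi = r_p,   with   (Gamma_p)_{ij} = gamma(|i - j|),
                       (r_p)_i = gamma(i),   i,j = 1..p.
Substitute the sample gammas (Toeplitz matrix and right-hand side of size 1):
  Gamma_p = [[6.3336]]
  r_p     = [3.8445]
With p = 1 this is the single equation gamma(0) phi_1 = gamma(1):
  phi_hat_1 = gamma(1) / gamma(0) = 3.8445 / 6.3336 = 0.6070.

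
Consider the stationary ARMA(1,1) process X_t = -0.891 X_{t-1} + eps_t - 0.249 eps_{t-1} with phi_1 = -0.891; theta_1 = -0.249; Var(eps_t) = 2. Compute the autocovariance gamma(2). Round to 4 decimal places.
\gamma(2) = 12.0425

Multiply the model equation by X_{t-k} and take expectations. With theta_0 = psi_0 = 1 and psi_j the MA(infinity) weights, this gives
  gamma(k) - sum_i phi_i gamma(k-i) = c_k,
  c_k = sigma^2 * sum_{j=k..q} theta_j psi_{j-k}   (c_k = 0 for k > q),
using gamma(-m) = gamma(m).
psi-weights needed (psi_j = theta_j + sum_i phi_i psi_{j-i}):
  psi_1 = theta_1 + phi_1 = -0.249 + (-0.891) = -1.14
Right-hand sides:
  c_0 = sigma^2 (1 + theta_1 psi_1) = 2 * (1 + (-0.249)(-1.14)) = 2 * 1.28386 = 2.56772
  c_1 = sigma^2 theta_1 = 2 * (-0.249) = -0.498
  c_2 = 0
Equations for k = 0 and k = 1 (AR order 1):
  gamma(0) = phi_1 gamma(1) + c_0
  gamma(1) = phi_1 gamma(0) + c_1
Substituting the second into the first: gamma(0) (1 - phi_1^2) = c_0 + phi_1 c_1, so
  gamma(0) = (c_0 + phi_1 c_1) / (1 - phi_1^2) = (2.56772 + (-0.891)(-0.498)) / (1 - (-0.891)^2) = 3.011438 / 0.206119 = 14.610191.
  gamma(1) = phi_1 gamma(0) + c_1 = (-0.891)(14.610191) + (-0.498) = -13.51568.
For k = 2 (> q): gamma(2) = phi_1 gamma(1) = (-0.891)(-13.51568) = 12.042471.
Therefore gamma(2) = 12.0425 (to 4 decimal places).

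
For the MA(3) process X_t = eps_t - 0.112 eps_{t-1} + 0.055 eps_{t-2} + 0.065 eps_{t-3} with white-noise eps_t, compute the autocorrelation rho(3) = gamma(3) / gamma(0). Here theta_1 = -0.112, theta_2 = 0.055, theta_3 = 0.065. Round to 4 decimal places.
\rho(3) = 0.0637

For an MA(q) process with theta_0 = 1, the autocovariance is
  gamma(k) = sigma^2 * sum_{i=0..q-k} theta_i * theta_{i+k},
and rho(k) = gamma(k) / gamma(0). Sigma^2 cancels.
  numerator   = (1)*(0.065) = 0.065.
  denominator = (1)^2 + (-0.112)^2 + (0.055)^2 + (0.065)^2 = 1.019794.
  rho(3) = 0.065 / 1.019794 = 0.0637.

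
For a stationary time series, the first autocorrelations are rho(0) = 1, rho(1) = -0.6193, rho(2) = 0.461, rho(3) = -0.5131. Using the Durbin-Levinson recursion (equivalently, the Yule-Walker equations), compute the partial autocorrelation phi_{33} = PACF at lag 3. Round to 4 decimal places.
\phi_{33} = -0.3060

The PACF at lag k is phi_{kk}, the last component of the solution
to the Yule-Walker system G_k phi = r_k where
  (G_k)_{ij} = rho(|i - j|), (r_k)_i = rho(i), i,j = 1..k.
Equivalently, Durbin-Levinson gives phi_{kk} iteratively:
  phi_{11} = rho(1)
  phi_{kk} = [rho(k) - sum_{j=1..k-1} phi_{k-1,j} rho(k-j)]
            / [1 - sum_{j=1..k-1} phi_{k-1,j} rho(j)],
  phi_{k,j} = phi_{k-1,j} - phi_{kk} phi_{k-1,k-j},  j = 1..k-1.
Step k = 1:
  phi_11 = rho(1) = -0.6193.
Step k = 2:
  phi_22 = [rho(2) - phi_11 rho(1)] / [1 - phi_11 rho(1)] = [0.461 - (-0.6193)(-0.6193)] / [1 - (-0.6193)(-0.6193)]
         = 0.07746751 / 0.61646751 = 0.125664.
  Update: phi_21 = phi_11 - phi_22 phi_11 = -0.6193 - (0.125664)(-0.6193) = -0.541477.
Step k = 3:
  phi_33 = [rho(3) - phi_21 rho(2) - phi_22 rho(1)] / [1 - phi_21 rho(1) - phi_22 rho(2)]
    numerator   = -0.5131 - (-0.541477)(0.461) - (0.125664)(-0.6193) = -0.18565586
    denominator = 1 - (-0.541477)(-0.6193) - (0.125664)(0.461) = 0.60673267
  phi_33 = -0.18565586 / 0.60673267 = -0.306.
Therefore phi_{33} = -0.3060.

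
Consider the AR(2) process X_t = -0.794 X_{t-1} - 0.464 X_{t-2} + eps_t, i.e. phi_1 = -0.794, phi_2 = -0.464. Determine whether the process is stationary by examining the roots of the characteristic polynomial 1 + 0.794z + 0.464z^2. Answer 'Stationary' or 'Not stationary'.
\text{Stationary}

The AR(p) characteristic polynomial is P(z) = 1 + 0.794z + 0.464z^2.
Stationarity requires all roots to lie outside the unit circle, i.e. |z| > 1 for every root.
Set 1 + (0.794) z + (0.464) z^2 = 0, i.e. a z^2 + b z + c = 0 with a = 0.464, b = 0.794, c = 1.
Discriminant D = b^2 - 4ac = (0.794)^2 - 4*(0.464)*1 = 0.630436 - (1.856) = -1.225564.
D < 0, so the roots are the complex-conjugate pair z = (-b +/- i sqrt(-D)) / (2a) = -0.8556 +/- 1.1929i.
For a conjugate pair |z|^2 = z * conj(z) = (product of roots) = c/a = 1/(0.464) = 2.155172, so |z| = sqrt(2.155172) = 1.4681 for both roots.
Moduli of all roots: 1.4681, 1.4681.
All moduli strictly greater than 1? Yes.
Verdict: Stationary.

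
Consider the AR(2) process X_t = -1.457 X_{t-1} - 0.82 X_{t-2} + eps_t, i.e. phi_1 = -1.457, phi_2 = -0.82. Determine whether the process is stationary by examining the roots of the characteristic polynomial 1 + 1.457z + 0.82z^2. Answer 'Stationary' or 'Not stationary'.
\text{Stationary}

The AR(p) characteristic polynomial is P(z) = 1 + 1.457z + 0.82z^2.
Stationarity requires all roots to lie outside the unit circle, i.e. |z| > 1 for every root.
Set 1 + (1.457) z + (0.82) z^2 = 0, i.e. a z^2 + b z + c = 0 with a = 0.82, b = 1.457, c = 1.
Discriminant D = b^2 - 4ac = (1.457)^2 - 4*(0.82)*1 = 2.122849 - (3.28) = -1.157151.
D < 0, so the roots are the complex-conjugate pair z = (-b +/- i sqrt(-D)) / (2a) = -0.8884 +/- 0.6559i.
For a conjugate pair |z|^2 = z * conj(z) = (product of roots) = c/a = 1/(0.82) = 1.219512, so |z| = sqrt(1.219512) = 1.1043 for both roots.
Moduli of all roots: 1.1043, 1.1043.
All moduli strictly greater than 1? Yes.
Verdict: Stationary.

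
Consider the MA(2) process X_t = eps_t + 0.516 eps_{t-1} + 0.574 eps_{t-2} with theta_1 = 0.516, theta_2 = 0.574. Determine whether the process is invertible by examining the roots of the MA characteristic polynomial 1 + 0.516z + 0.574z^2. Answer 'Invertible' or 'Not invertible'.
\text{Invertible}

The MA(q) characteristic polynomial is P(z) = 1 + 0.516z + 0.574z^2.
Invertibility requires all roots to lie outside the unit circle, i.e. |z| > 1 for every root.
Set 1 + (0.516) z + (0.574) z^2 = 0, i.e. a z^2 + b z + c = 0 with a = 0.574, b = 0.516, c = 1.
Discriminant D = b^2 - 4ac = (0.516)^2 - 4*(0.574)*1 = 0.266256 - (2.296) = -2.029744.
D < 0, so the roots are the complex-conjugate pair z = (-b +/- i sqrt(-D)) / (2a) = -0.4495 +/- 1.241i.
For a conjugate pair |z|^2 = z * conj(z) = (product of roots) = c/a = 1/(0.574) = 1.74216, so |z| = sqrt(1.74216) = 1.3199 for both roots.
Moduli of all roots: 1.3199, 1.3199.
All moduli strictly greater than 1? Yes.
Verdict: Invertible.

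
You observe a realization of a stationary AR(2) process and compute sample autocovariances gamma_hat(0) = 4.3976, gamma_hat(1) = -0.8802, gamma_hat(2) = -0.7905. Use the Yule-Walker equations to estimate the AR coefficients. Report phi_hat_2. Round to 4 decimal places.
\hat\phi_{2} = -0.2290

The Yule-Walker equations for an AR(p) process read, in matrix form,
  Gamma_p phi = r_p,   with   (Gamma_p)_{ij} = gamma(|i - j|),
                       (r_p)_i = gamma(i),   i,j = 1..p.
Substitute the sample gammas (Toeplitz matrix and right-hand side of size 2):
  Gamma_p = [[4.3976, -0.8802], [-0.8802, 4.3976]]
  r_p     = [-0.8802, -0.7905]
Written out:
  4.3976 phi_1 - 0.8802 phi_2 = -0.8802
  -0.8802 phi_1 + 4.3976 phi_2 = -0.7905
Solve by Cramer's rule:
  det = gamma(0)^2 - gamma(1)^2 = (4.3976)^2 - (-0.8802)^2 = 19.33888576 - 0.77475204 = 18.56413372
  phi_hat_1 = [gamma(1) gamma(0) - gamma(1) gamma(2)] / det = [(-0.8802)(4.3976) - (-0.8802)(-0.7905)] / 18.56413372 = -4.56656562 / 18.56413372 = -0.246
  phi_hat_2 = [gamma(0) gamma(2) - gamma(1)^2] / det = [(4.3976)(-0.7905) - (-0.8802)^2] / 18.56413372 = -4.25105484 / 18.56413372 = -0.229
So phi_hat = [-0.2460, -0.2290].
Therefore phi_hat_2 = -0.2290.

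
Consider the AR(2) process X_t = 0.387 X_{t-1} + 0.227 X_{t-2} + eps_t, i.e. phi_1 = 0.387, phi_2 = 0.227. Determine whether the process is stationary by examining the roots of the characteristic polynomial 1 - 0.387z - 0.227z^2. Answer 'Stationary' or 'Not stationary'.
\text{Stationary}

The AR(p) characteristic polynomial is P(z) = 1 - 0.387z - 0.227z^2.
Stationarity requires all roots to lie outside the unit circle, i.e. |z| > 1 for every root.
Set 1 + (-0.387) z + (-0.227) z^2 = 0, i.e. a z^2 + b z + c = 0 with a = -0.227, b = -0.387, c = 1.
Discriminant D = b^2 - 4ac = (-0.387)^2 - 4*(-0.227)*1 = 0.149769 - (-0.908) = 1.057769.
D >= 0, so the roots are real: z = (-b +/- sqrt(D)) / (2a) = (0.387 +/- 1.028479) / (-0.454).
  z_1 = (0.387 + 1.028479) / (-0.454) = -3.1178,   |z_1| = 3.1178.
  z_2 = (0.387 - 1.028479) / (-0.454) = 1.4129,   |z_2| = 1.4129.
Moduli of all roots: 3.1178, 1.4129.
All moduli strictly greater than 1? Yes.
Verdict: Stationary.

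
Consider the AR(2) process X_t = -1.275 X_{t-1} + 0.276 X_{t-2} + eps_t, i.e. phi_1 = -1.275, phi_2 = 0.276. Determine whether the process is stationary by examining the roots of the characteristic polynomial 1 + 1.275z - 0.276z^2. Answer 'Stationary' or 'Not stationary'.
\text{Not stationary}

The AR(p) characteristic polynomial is P(z) = 1 + 1.275z - 0.276z^2.
Stationarity requires all roots to lie outside the unit circle, i.e. |z| > 1 for every root.
Set 1 + (1.275) z + (-0.276) z^2 = 0, i.e. a z^2 + b z + c = 0 with a = -0.276, b = 1.275, c = 1.
Discriminant D = b^2 - 4ac = (1.275)^2 - 4*(-0.276)*1 = 1.625625 - (-1.104) = 2.729625.
D >= 0, so the roots are real: z = (-b +/- sqrt(D)) / (2a) = (-1.275 +/- 1.652158) / (-0.552).
  z_1 = (-1.275 + 1.652158) / (-0.552) = -0.6833,   |z_1| = 0.6833.
  z_2 = (-1.275 - 1.652158) / (-0.552) = 5.3028,   |z_2| = 5.3028.
Moduli of all roots: 0.6833, 5.3028.
All moduli strictly greater than 1? No.
Verdict: Not stationary.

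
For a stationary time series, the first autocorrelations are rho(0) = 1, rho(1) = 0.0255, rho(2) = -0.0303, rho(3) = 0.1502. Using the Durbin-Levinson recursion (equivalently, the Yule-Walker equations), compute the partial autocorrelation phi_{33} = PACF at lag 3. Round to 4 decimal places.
\phi_{33} = 0.1520

The PACF at lag k is phi_{kk}, the last component of the solution
to the Yule-Walker system G_k phi = r_k where
  (G_k)_{ij} = rho(|i - j|), (r_k)_i = rho(i), i,j = 1..k.
Equivalently, Durbin-Levinson gives phi_{kk} iteratively:
  phi_{11} = rho(1)
  phi_{kk} = [rho(k) - sum_{j=1..k-1} phi_{k-1,j} rho(k-j)]
            / [1 - sum_{j=1..k-1} phi_{k-1,j} rho(j)],
  phi_{k,j} = phi_{k-1,j} - phi_{kk} phi_{k-1,k-j},  j = 1..k-1.
Step k = 1:
  phi_11 = rho(1) = 0.0255.
Step k = 2:
  phi_22 = [rho(2) - phi_11 rho(1)] / [1 - phi_11 rho(1)] = [-0.0303 - (0.0255)(0.0255)] / [1 - (0.0255)(0.0255)]
         = -0.03095025 / 0.99934975 = -0.03097.
  Update: phi_21 = phi_11 - phi_22 phi_11 = 0.0255 - (-0.03097)(0.0255) = 0.02629.
Step k = 3:
  phi_33 = [rho(3) - phi_21 rho(2) - phi_22 rho(1)] / [1 - phi_21 rho(1) - phi_22 rho(2)]
    numerator   = 0.1502 - (0.02629)(-0.0303) - (-0.03097)(0.0255) = 0.15178632
    denominator = 1 - (0.02629)(0.0255) - (-0.03097)(-0.0303) = 0.99839121
  phi_33 = 0.15178632 / 0.99839121 = 0.152.
Therefore phi_{33} = 0.1520.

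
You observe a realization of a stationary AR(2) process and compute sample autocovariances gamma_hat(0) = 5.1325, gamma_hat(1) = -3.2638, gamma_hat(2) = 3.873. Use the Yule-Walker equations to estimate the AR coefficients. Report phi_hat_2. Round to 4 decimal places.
\hat\phi_{2} = 0.5880

The Yule-Walker equations for an AR(p) process read, in matrix form,
  Gamma_p phi = r_p,   with   (Gamma_p)_{ij} = gamma(|i - j|),
                       (r_p)_i = gamma(i),   i,j = 1..p.
Substitute the sample gammas (Toeplitz matrix and right-hand side of size 2):
  Gamma_p = [[5.1325, -3.2638], [-3.2638, 5.1325]]
  r_p     = [-3.2638, 3.873]
Written out:
  5.1325 phi_1 - 3.2638 phi_2 = -3.2638
  -3.2638 phi_1 + 5.1325 phi_2 = 3.873
Solve by Cramer's rule:
  det = gamma(0)^2 - gamma(1)^2 = (5.1325)^2 - (-3.2638)^2 = 26.34255625 - 10.65239044 = 15.69016581
  phi_hat_1 = [gamma(1) gamma(0) - gamma(1) gamma(2)] / det = [(-3.2638)(5.1325) - (-3.2638)(3.873)] / 15.69016581 = -4.1107561 / 15.69016581 = -0.262
  phi_hat_2 = [gamma(0) gamma(2) - gamma(1)^2] / det = [(5.1325)(3.873) - (-3.2638)^2] / 15.69016581 = 9.22578206 / 15.69016581 = 0.588
So phi_hat = [-0.2620, 0.5880].
Therefore phi_hat_2 = 0.5880.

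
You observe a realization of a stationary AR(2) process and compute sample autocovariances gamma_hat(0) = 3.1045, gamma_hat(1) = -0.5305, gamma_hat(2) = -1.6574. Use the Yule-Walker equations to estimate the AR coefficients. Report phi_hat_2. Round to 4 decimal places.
\hat\phi_{2} = -0.5800

The Yule-Walker equations for an AR(p) process read, in matrix form,
  Gamma_p phi = r_p,   with   (Gamma_p)_{ij} = gamma(|i - j|),
                       (r_p)_i = gamma(i),   i,j = 1..p.
Substitute the sample gammas (Toeplitz matrix and right-hand side of size 2):
  Gamma_p = [[3.1045, -0.5305], [-0.5305, 3.1045]]
  r_p     = [-0.5305, -1.6574]
Written out:
  3.1045 phi_1 - 0.5305 phi_2 = -0.5305
  -0.5305 phi_1 + 3.1045 phi_2 = -1.6574
Solve by Cramer's rule:
  det = gamma(0)^2 - gamma(1)^2 = (3.1045)^2 - (-0.5305)^2 = 9.63792025 - 0.28143025 = 9.35649
  phi_hat_1 = [gamma(1) gamma(0) - gamma(1) gamma(2)] / det = [(-0.5305)(3.1045) - (-0.5305)(-1.6574)] / 9.35649 = -2.52618795 / 9.35649 = -0.27
  phi_hat_2 = [gamma(0) gamma(2) - gamma(1)^2] / det = [(3.1045)(-1.6574) - (-0.5305)^2] / 9.35649 = -5.42682855 / 9.35649 = -0.58
So phi_hat = [-0.2700, -0.5800].
Therefore phi_hat_2 = -0.5800.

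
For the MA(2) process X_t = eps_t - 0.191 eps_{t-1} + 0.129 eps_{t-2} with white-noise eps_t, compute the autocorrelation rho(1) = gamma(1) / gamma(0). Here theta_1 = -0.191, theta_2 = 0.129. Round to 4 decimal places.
\rho(1) = -0.2048

For an MA(q) process with theta_0 = 1, the autocovariance is
  gamma(k) = sigma^2 * sum_{i=0..q-k} theta_i * theta_{i+k},
and rho(k) = gamma(k) / gamma(0). Sigma^2 cancels.
  numerator   = (1)*(-0.191) + (-0.191)*(0.129) = -0.215639.
  denominator = (1)^2 + (-0.191)^2 + (0.129)^2 = 1.053122.
  rho(1) = -0.215639 / 1.053122 = -0.2048.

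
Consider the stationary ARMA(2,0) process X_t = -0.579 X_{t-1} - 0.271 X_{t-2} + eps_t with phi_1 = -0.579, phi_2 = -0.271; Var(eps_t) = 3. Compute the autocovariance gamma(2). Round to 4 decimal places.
\gamma(2) = -0.0296

Multiply the model equation by X_{t-k} and take expectations. With theta_0 = psi_0 = 1 and psi_j the MA(infinity) weights, this gives
  gamma(k) - sum_i phi_i gamma(k-i) = c_k,
  c_k = sigma^2 * sum_{j=k..q} theta_j psi_{j-k}   (c_k = 0 for k > q),
using gamma(-m) = gamma(m).
Pure AR (q = 0): c_0 = sigma^2 = 3, c_k = 0 for k >= 1.
Equations for k = 0, 1, 2 (AR order 2, c_2 = 0):
  (E0) gamma(0) = phi_1 gamma(1) + phi_2 gamma(2) + c_0
  (E1) gamma(1) = phi_1 gamma(0) + phi_2 gamma(1) + c_1
  (E2) gamma(2) = phi_1 gamma(1) + phi_2 gamma(0)
From (E1): gamma(1) = A gamma(0) + B with
  A = phi_1 / (1 - phi_2) = -0.579 / 1.271 = -0.455547,   B = c_1 / (1 - phi_2) = 0 / 1.271 = 0.
Insert (E2) into (E0): gamma(0) (1 - phi_2^2) = phi_1 (1 + phi_2) gamma(1) + c_0.
  phi_1 (1 + phi_2) = (-0.579)(0.729) = -0.422091,   1 - phi_2^2 = 0.926559.
Replace gamma(1) by A gamma(0) + B and collect gamma(0):
  gamma(0) [0.926559 - (-0.422091)(-0.455547)] = c_0 = 3
  gamma(0) * 0.734277 = 3
  gamma(0) = 3 / 0.734277 = 4.085653.
  gamma(1) = A gamma(0) = (-0.455547)(4.085653) = -1.861206.
  gamma(2) = phi_1 gamma(1) + phi_2 gamma(0) = (-0.579)(-1.861206) + (-0.271)(4.085653) = -0.029574.
Therefore gamma(2) = -0.0296 (to 4 decimal places).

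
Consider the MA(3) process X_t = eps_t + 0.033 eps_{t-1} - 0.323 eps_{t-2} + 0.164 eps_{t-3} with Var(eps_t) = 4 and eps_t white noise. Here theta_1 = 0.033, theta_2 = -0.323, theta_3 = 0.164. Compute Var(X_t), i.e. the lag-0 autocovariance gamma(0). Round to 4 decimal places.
\gamma(0) = 4.5293

For an MA(q) process X_t = eps_t + sum_i theta_i eps_{t-i} with
Var(eps_t) = sigma^2, the variance is
  gamma(0) = sigma^2 * (1 + sum_i theta_i^2).
  sum_i theta_i^2 = (0.033)^2 + (-0.323)^2 + (0.164)^2 = 0.001089 + 0.104329 + 0.026896 = 0.132314.
  gamma(0) = 4 * (1 + 0.132314) = 4 * 1.132314 = 4.529256, which rounds to 4.5293.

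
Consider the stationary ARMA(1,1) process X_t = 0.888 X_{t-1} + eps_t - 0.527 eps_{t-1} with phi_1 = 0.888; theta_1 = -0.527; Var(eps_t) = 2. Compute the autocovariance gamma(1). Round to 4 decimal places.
\gamma(1) = 1.8166

Multiply the model equation by X_{t-k} and take expectations. With theta_0 = psi_0 = 1 and psi_j the MA(infinity) weights, this gives
  gamma(k) - sum_i phi_i gamma(k-i) = c_k,
  c_k = sigma^2 * sum_{j=k..q} theta_j psi_{j-k}   (c_k = 0 for k > q),
using gamma(-m) = gamma(m).
psi-weights needed (psi_j = theta_j + sum_i phi_i psi_{j-i}):
  psi_1 = theta_1 + phi_1 = -0.527 + (0.888) = 0.361
Right-hand sides:
  c_0 = sigma^2 (1 + theta_1 psi_1) = 2 * (1 + (-0.527)(0.361)) = 2 * 0.809753 = 1.619506
  c_1 = sigma^2 theta_1 = 2 * (-0.527) = -1.054
  c_2 = 0
Equations for k = 0 and k = 1 (AR order 1):
  gamma(0) = phi_1 gamma(1) + c_0
  gamma(1) = phi_1 gamma(0) + c_1
Substituting the second into the first: gamma(0) (1 - phi_1^2) = c_0 + phi_1 c_1, so
  gamma(0) = (c_0 + phi_1 c_1) / (1 - phi_1^2) = (1.619506 + (0.888)(-1.054)) / (1 - (0.888)^2) = 0.683554 / 0.211456 = 3.232606.
  gamma(1) = phi_1 gamma(0) + c_1 = (0.888)(3.232606) + (-1.054) = 1.816554.
Therefore gamma(1) = 1.8166 (to 4 decimal places).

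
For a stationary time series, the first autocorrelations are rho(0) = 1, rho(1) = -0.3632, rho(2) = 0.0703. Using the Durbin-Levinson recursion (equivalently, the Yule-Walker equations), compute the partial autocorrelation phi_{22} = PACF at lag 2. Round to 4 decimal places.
\phi_{22} = -0.0710

The PACF at lag k is phi_{kk}, the last component of the solution
to the Yule-Walker system G_k phi = r_k where
  (G_k)_{ij} = rho(|i - j|), (r_k)_i = rho(i), i,j = 1..k.
Equivalently, Durbin-Levinson gives phi_{kk} iteratively:
  phi_{11} = rho(1)
  phi_{kk} = [rho(k) - sum_{j=1..k-1} phi_{k-1,j} rho(k-j)]
            / [1 - sum_{j=1..k-1} phi_{k-1,j} rho(j)],
  phi_{k,j} = phi_{k-1,j} - phi_{kk} phi_{k-1,k-j},  j = 1..k-1.
Step k = 1:
  phi_11 = rho(1) = -0.3632.
Step k = 2:
  phi_22 = [rho(2) - phi_11 rho(1)] / [1 - phi_11 rho(1)] = [0.0703 - (-0.3632)(-0.3632)] / [1 - (-0.3632)(-0.3632)]
         = -0.06161424 / 0.86808576 = -0.071.
Therefore phi_{22} = -0.0710.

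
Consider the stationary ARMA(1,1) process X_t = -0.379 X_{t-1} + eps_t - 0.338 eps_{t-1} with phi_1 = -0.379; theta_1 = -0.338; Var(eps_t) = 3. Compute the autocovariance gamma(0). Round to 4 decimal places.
\gamma(0) = 4.8010

Multiply the model equation by X_{t-k} and take expectations. With theta_0 = psi_0 = 1 and psi_j the MA(infinity) weights, this gives
  gamma(k) - sum_i phi_i gamma(k-i) = c_k,
  c_k = sigma^2 * sum_{j=k..q} theta_j psi_{j-k}   (c_k = 0 for k > q),
using gamma(-m) = gamma(m).
psi-weights needed (psi_j = theta_j + sum_i phi_i psi_{j-i}):
  psi_1 = theta_1 + phi_1 = -0.338 + (-0.379) = -0.717
Right-hand sides:
  c_0 = sigma^2 (1 + theta_1 psi_1) = 3 * (1 + (-0.338)(-0.717)) = 3 * 1.242346 = 3.727038
  c_1 = sigma^2 theta_1 = 3 * (-0.338) = -1.014
  c_2 = 0
Equations for k = 0 and k = 1 (AR order 1):
  gamma(0) = phi_1 gamma(1) + c_0
  gamma(1) = phi_1 gamma(0) + c_1
Substituting the second into the first: gamma(0) (1 - phi_1^2) = c_0 + phi_1 c_1, so
  gamma(0) = (c_0 + phi_1 c_1) / (1 - phi_1^2) = (3.727038 + (-0.379)(-1.014)) / (1 - (-0.379)^2) = 4.111344 / 0.856359 = 4.800958.
Therefore gamma(0) = 4.8010 (to 4 decimal places).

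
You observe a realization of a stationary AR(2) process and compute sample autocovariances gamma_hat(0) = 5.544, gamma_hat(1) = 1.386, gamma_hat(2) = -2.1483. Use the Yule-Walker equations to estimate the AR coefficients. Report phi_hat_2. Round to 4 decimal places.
\hat\phi_{2} = -0.4800

The Yule-Walker equations for an AR(p) process read, in matrix form,
  Gamma_p phi = r_p,   with   (Gamma_p)_{ij} = gamma(|i - j|),
                       (r_p)_i = gamma(i),   i,j = 1..p.
Substitute the sample gammas (Toeplitz matrix and right-hand side of size 2):
  Gamma_p = [[5.544, 1.386], [1.386, 5.544]]
  r_p     = [1.386, -2.1483]
Written out:
  5.544 phi_1 + 1.386 phi_2 = 1.386
  1.386 phi_1 + 5.544 phi_2 = -2.1483
Solve by Cramer's rule:
  det = gamma(0)^2 - gamma(1)^2 = (5.544)^2 - (1.386)^2 = 30.735936 - 1.920996 = 28.81494
  phi_hat_1 = [gamma(1) gamma(0) - gamma(1) gamma(2)] / det = [(1.386)(5.544) - (1.386)(-2.1483)] / 28.81494 = 10.6615278 / 28.81494 = 0.37
  phi_hat_2 = [gamma(0) gamma(2) - gamma(1)^2] / det = [(5.544)(-2.1483) - (1.386)^2] / 28.81494 = -13.8311712 / 28.81494 = -0.48
So phi_hat = [0.3700, -0.4800].
Therefore phi_hat_2 = -0.4800.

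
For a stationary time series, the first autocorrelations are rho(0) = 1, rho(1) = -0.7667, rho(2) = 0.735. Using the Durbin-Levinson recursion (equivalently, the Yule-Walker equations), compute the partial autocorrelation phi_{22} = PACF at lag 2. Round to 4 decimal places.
\phi_{22} = 0.3571

The PACF at lag k is phi_{kk}, the last component of the solution
to the Yule-Walker system G_k phi = r_k where
  (G_k)_{ij} = rho(|i - j|), (r_k)_i = rho(i), i,j = 1..k.
Equivalently, Durbin-Levinson gives phi_{kk} iteratively:
  phi_{11} = rho(1)
  phi_{kk} = [rho(k) - sum_{j=1..k-1} phi_{k-1,j} rho(k-j)]
            / [1 - sum_{j=1..k-1} phi_{k-1,j} rho(j)],
  phi_{k,j} = phi_{k-1,j} - phi_{kk} phi_{k-1,k-j},  j = 1..k-1.
Step k = 1:
  phi_11 = rho(1) = -0.7667.
Step k = 2:
  phi_22 = [rho(2) - phi_11 rho(1)] / [1 - phi_11 rho(1)] = [0.735 - (-0.7667)(-0.7667)] / [1 - (-0.7667)(-0.7667)]
         = 0.14717111 / 0.41217111 = 0.3571.
Therefore phi_{22} = 0.3571.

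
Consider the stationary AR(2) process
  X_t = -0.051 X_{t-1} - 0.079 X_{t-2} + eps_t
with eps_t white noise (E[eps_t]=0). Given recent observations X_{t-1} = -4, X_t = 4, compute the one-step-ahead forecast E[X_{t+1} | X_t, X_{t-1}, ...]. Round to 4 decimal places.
E[X_{t+1} \mid \mathcal F_t] = 0.1120

For an AR(p) model X_t = c + sum_i phi_i X_{t-i} + eps_t, the
one-step-ahead conditional mean is
  E[X_{t+1} | X_t, ...] = c + sum_i phi_i X_{t+1-i}.
Substitute known values:
  E[X_{t+1} | ...] = (-0.051) * (4) + (-0.079) * (-4)
                   = 0.1120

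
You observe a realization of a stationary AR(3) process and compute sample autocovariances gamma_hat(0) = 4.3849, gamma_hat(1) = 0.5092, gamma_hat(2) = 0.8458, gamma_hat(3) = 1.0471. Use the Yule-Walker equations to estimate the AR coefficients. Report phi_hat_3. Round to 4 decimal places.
\hat\phi_{3} = 0.2090

The Yule-Walker equations for an AR(p) process read, in matrix form,
  Gamma_p phi = r_p,   with   (Gamma_p)_{ij} = gamma(|i - j|),
                       (r_p)_i = gamma(i),   i,j = 1..p.
Substitute the sample gammas (Toeplitz matrix and right-hand side of size 3):
  Gamma_p = [[4.3849, 0.5092, 0.8458], [0.5092, 4.3849, 0.5092], [0.8458, 0.5092, 4.3849]]
  r_p     = [0.5092, 0.8458, 1.0471]
Written out (R1..R3):
  (R1) 4.3849 phi_1 + 0.5092 phi_2 + 0.8458 phi_3 = 0.5092
  (R2) 0.5092 phi_1 + 4.3849 phi_2 + 0.5092 phi_3 = 0.8458
  (R3) 0.8458 phi_1 + 0.5092 phi_2 + 4.3849 phi_3 = 1.0471
Gaussian elimination:
  R2 <- R2 - (0.5092/4.3849) R1 = R2 - (0.116126) R1:  4.325769 phi_2 + 0.410981 phi_3 = 0.786669
  R3 <- R3 - (0.8458/4.3849) R1 = R3 - (0.192889) R1:  0.410981 phi_2 + 4.221754 phi_3 = 0.948881
  R3 <- R3 - (0.410981/4.325769) R2 = R3 - (0.095008) R2:  4.182708 phi_3 = 0.874141
Back-substitution:
  phi_hat_3 = 0.874141 / 4.182708 = 0.208989
  phi_hat_2 = (0.786669 - (0.410981)(0.208989)) / 4.325769 = 0.162001
  phi_hat_1 = (0.5092 - (0.5092)(0.162001) - (0.8458)(0.208989)) / 4.3849 = 0.057002
So phi_hat = [0.0570, 0.1620, 0.2090].
Therefore phi_hat_3 = 0.2090.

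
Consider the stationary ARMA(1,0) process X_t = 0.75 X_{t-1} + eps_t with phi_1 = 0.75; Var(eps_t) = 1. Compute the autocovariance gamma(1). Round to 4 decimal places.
\gamma(1) = 1.7143

Multiply the model equation by X_{t-k} and take expectations. With theta_0 = psi_0 = 1 and psi_j the MA(infinity) weights, this gives
  gamma(k) - sum_i phi_i gamma(k-i) = c_k,
  c_k = sigma^2 * sum_{j=k..q} theta_j psi_{j-k}   (c_k = 0 for k > q),
using gamma(-m) = gamma(m).
Pure AR (q = 0): c_0 = sigma^2 = 1, c_k = 0 for k >= 1.
Equations for k = 0 and k = 1 (AR order 1):
  gamma(0) = phi_1 gamma(1) + c_0
  gamma(1) = phi_1 gamma(0) + c_1
Substituting the second into the first: gamma(0) (1 - phi_1^2) = c_0 + phi_1 c_1, so
  gamma(0) = c_0 / (1 - phi_1^2) = 1 / (1 - (0.75)^2) = 1 / 0.4375 = 2.285714.
  gamma(1) = phi_1 gamma(0) = (0.75)(2.285714) = 1.714286.
Therefore gamma(1) = 1.7143 (to 4 decimal places).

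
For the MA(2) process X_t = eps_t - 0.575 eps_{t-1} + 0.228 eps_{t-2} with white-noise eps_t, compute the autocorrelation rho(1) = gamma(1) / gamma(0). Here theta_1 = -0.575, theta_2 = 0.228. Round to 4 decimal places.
\rho(1) = -0.5107

For an MA(q) process with theta_0 = 1, the autocovariance is
  gamma(k) = sigma^2 * sum_{i=0..q-k} theta_i * theta_{i+k},
and rho(k) = gamma(k) / gamma(0). Sigma^2 cancels.
  numerator   = (1)*(-0.575) + (-0.575)*(0.228) = -0.7061.
  denominator = (1)^2 + (-0.575)^2 + (0.228)^2 = 1.382609.
  rho(1) = -0.7061 / 1.382609 = -0.5107.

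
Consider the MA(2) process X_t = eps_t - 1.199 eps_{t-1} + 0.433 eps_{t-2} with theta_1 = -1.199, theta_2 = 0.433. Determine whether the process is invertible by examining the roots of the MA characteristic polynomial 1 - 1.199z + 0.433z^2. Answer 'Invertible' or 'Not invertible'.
\text{Invertible}

The MA(q) characteristic polynomial is P(z) = 1 - 1.199z + 0.433z^2.
Invertibility requires all roots to lie outside the unit circle, i.e. |z| > 1 for every root.
Set 1 + (-1.199) z + (0.433) z^2 = 0, i.e. a z^2 + b z + c = 0 with a = 0.433, b = -1.199, c = 1.
Discriminant D = b^2 - 4ac = (-1.199)^2 - 4*(0.433)*1 = 1.437601 - (1.732) = -0.294399.
D < 0, so the roots are the complex-conjugate pair z = (-b +/- i sqrt(-D)) / (2a) = 1.3845 +/- 0.6265i.
For a conjugate pair |z|^2 = z * conj(z) = (product of roots) = c/a = 1/(0.433) = 2.309469, so |z| = sqrt(2.309469) = 1.5197 for both roots.
Moduli of all roots: 1.5197, 1.5197.
All moduli strictly greater than 1? Yes.
Verdict: Invertible.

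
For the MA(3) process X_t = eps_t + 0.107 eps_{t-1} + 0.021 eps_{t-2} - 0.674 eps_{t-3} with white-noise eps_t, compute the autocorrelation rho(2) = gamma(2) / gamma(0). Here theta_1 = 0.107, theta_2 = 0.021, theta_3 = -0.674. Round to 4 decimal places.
\rho(2) = -0.0349

For an MA(q) process with theta_0 = 1, the autocovariance is
  gamma(k) = sigma^2 * sum_{i=0..q-k} theta_i * theta_{i+k},
and rho(k) = gamma(k) / gamma(0). Sigma^2 cancels.
  numerator   = (1)*(0.021) + (0.107)*(-0.674) = -0.051118.
  denominator = (1)^2 + (0.107)^2 + (0.021)^2 + (-0.674)^2 = 1.466166.
  rho(2) = -0.051118 / 1.466166 = -0.0349.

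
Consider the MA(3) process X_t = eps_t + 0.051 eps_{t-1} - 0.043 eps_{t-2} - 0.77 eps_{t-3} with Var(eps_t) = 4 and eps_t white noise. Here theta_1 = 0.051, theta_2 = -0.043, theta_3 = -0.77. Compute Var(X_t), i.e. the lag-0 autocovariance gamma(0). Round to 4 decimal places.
\gamma(0) = 6.3894

For an MA(q) process X_t = eps_t + sum_i theta_i eps_{t-i} with
Var(eps_t) = sigma^2, the variance is
  gamma(0) = sigma^2 * (1 + sum_i theta_i^2).
  sum_i theta_i^2 = (0.051)^2 + (-0.043)^2 + (-0.77)^2 = 0.002601 + 0.001849 + 0.5929 = 0.59735.
  gamma(0) = 4 * (1 + 0.59735) = 4 * 1.59735 = 6.3894.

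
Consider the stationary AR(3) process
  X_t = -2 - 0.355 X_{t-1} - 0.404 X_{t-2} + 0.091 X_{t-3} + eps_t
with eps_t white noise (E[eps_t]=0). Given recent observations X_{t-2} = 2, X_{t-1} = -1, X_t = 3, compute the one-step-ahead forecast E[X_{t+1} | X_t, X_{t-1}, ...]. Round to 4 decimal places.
E[X_{t+1} \mid \mathcal F_t] = -2.4790

For an AR(p) model X_t = c + sum_i phi_i X_{t-i} + eps_t, the
one-step-ahead conditional mean is
  E[X_{t+1} | X_t, ...] = c + sum_i phi_i X_{t+1-i}.
Substitute known values:
  E[X_{t+1} | ...] = -2 + (-0.355) * (3) + (-0.404) * (-1) + (0.091) * (2)
                   = -2.4790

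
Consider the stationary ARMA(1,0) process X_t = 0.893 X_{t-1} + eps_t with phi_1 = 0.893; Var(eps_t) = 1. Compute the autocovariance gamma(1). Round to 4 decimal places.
\gamma(1) = 4.4088

Multiply the model equation by X_{t-k} and take expectations. With theta_0 = psi_0 = 1 and psi_j the MA(infinity) weights, this gives
  gamma(k) - sum_i phi_i gamma(k-i) = c_k,
  c_k = sigma^2 * sum_{j=k..q} theta_j psi_{j-k}   (c_k = 0 for k > q),
using gamma(-m) = gamma(m).
Pure AR (q = 0): c_0 = sigma^2 = 1, c_k = 0 for k >= 1.
Equations for k = 0 and k = 1 (AR order 1):
  gamma(0) = phi_1 gamma(1) + c_0
  gamma(1) = phi_1 gamma(0) + c_1
Substituting the second into the first: gamma(0) (1 - phi_1^2) = c_0 + phi_1 c_1, so
  gamma(0) = c_0 / (1 - phi_1^2) = 1 / (1 - (0.893)^2) = 1 / 0.202551 = 4.937028.
  gamma(1) = phi_1 gamma(0) = (0.893)(4.937028) = 4.408766.
Therefore gamma(1) = 4.4088 (to 4 decimal places).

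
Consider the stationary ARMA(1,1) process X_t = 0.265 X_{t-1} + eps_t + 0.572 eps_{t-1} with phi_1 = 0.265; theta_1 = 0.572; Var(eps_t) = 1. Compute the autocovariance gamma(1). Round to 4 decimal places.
\gamma(1) = 1.0367

Multiply the model equation by X_{t-k} and take expectations. With theta_0 = psi_0 = 1 and psi_j the MA(infinity) weights, this gives
  gamma(k) - sum_i phi_i gamma(k-i) = c_k,
  c_k = sigma^2 * sum_{j=k..q} theta_j psi_{j-k}   (c_k = 0 for k > q),
using gamma(-m) = gamma(m).
psi-weights needed (psi_j = theta_j + sum_i phi_i psi_{j-i}):
  psi_1 = theta_1 + phi_1 = 0.572 + (0.265) = 0.837
Right-hand sides:
  c_0 = sigma^2 (1 + theta_1 psi_1) = 1 * (1 + (0.572)(0.837)) = 1 * 1.478764 = 1.478764
  c_1 = sigma^2 theta_1 = 1 * (0.572) = 0.572
  c_2 = 0
Equations for k = 0 and k = 1 (AR order 1):
  gamma(0) = phi_1 gamma(1) + c_0
  gamma(1) = phi_1 gamma(0) + c_1
Substituting the second into the first: gamma(0) (1 - phi_1^2) = c_0 + phi_1 c_1, so
  gamma(0) = (c_0 + phi_1 c_1) / (1 - phi_1^2) = (1.478764 + (0.265)(0.572)) / (1 - (0.265)^2) = 1.630344 / 0.929775 = 1.753482.
  gamma(1) = phi_1 gamma(0) + c_1 = (0.265)(1.753482) + (0.572) = 1.036673.
Therefore gamma(1) = 1.0367 (to 4 decimal places).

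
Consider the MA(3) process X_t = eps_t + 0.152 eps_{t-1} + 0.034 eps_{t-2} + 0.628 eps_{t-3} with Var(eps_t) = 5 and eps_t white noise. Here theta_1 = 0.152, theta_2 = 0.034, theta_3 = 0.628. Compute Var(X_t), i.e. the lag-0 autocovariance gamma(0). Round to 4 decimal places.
\gamma(0) = 7.0932

For an MA(q) process X_t = eps_t + sum_i theta_i eps_{t-i} with
Var(eps_t) = sigma^2, the variance is
  gamma(0) = sigma^2 * (1 + sum_i theta_i^2).
  sum_i theta_i^2 = (0.152)^2 + (0.034)^2 + (0.628)^2 = 0.023104 + 0.001156 + 0.394384 = 0.418644.
  gamma(0) = 5 * (1 + 0.418644) = 5 * 1.418644 = 7.09322, which rounds to 7.0932.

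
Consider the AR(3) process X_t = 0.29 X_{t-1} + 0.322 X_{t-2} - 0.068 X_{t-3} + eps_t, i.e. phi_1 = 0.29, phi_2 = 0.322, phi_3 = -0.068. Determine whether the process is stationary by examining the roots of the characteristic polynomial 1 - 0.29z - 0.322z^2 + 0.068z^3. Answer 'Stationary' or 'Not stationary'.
\text{Stationary}

The AR(p) characteristic polynomial is P(z) = 1 - 0.29z - 0.322z^2 + 0.068z^3.
Stationarity requires all roots to lie outside the unit circle, i.e. |z| > 1 for every root.
Degree 3: look for a simple real root z0 first, then factor out (1 - z/z0) and solve the remaining quadratic.
Testing z0 = 5: P(5) = 1 + (-0.29)(5) + (-0.322)(5)^2 + (0.068)(5)^3
  = 1 + (-1.45) + (-8.05) + (8.5) = 0.  So z_0 = 5 is a root, |z_0| = 5.
Divide out the factor (1 - 0.2 z) = (1 - z/z0) (since 1/z0 = 0.2):
  P(z) = (1 - 0.2 z)(1 + (-0.09) z + (-0.34) z^2)
  [check: z-coef -0.09 - (0.2) = -0.29; z^2-coef -0.34 - (0.2)(-0.09) = -0.322; z^3-coef -(0.2)(-0.34) = 0.068.]
Remaining roots from the quadratic factor 1 + (-0.09) z + (-0.34) z^2:
  Set 1 + (-0.09) z + (-0.34) z^2 = 0, i.e. a z^2 + b z + c = 0 with a = -0.34, b = -0.09, c = 1.
  Discriminant D = b^2 - 4ac = (-0.09)^2 - 4*(-0.34)*1 = 0.0081 - (-1.36) = 1.3681.
  D >= 0, so the roots are real: z = (-b +/- sqrt(D)) / (2a) = (0.09 +/- 1.169658) / (-0.68).
    z_1 = (0.09 + 1.169658) / (-0.68) = -1.8524,   |z_1| = 1.8524.
    z_2 = (0.09 - 1.169658) / (-0.68) = 1.5877,   |z_2| = 1.5877.
Moduli of all roots: 5.0000, 1.8524, 1.5877.
All moduli strictly greater than 1? Yes.
Verdict: Stationary.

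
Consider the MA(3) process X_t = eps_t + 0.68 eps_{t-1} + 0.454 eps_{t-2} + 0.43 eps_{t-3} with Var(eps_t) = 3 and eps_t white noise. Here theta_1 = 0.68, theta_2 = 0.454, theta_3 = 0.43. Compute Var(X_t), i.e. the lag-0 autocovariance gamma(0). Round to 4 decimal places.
\gamma(0) = 5.5602

For an MA(q) process X_t = eps_t + sum_i theta_i eps_{t-i} with
Var(eps_t) = sigma^2, the variance is
  gamma(0) = sigma^2 * (1 + sum_i theta_i^2).
  sum_i theta_i^2 = (0.68)^2 + (0.454)^2 + (0.43)^2 = 0.4624 + 0.206116 + 0.1849 = 0.853416.
  gamma(0) = 3 * (1 + 0.853416) = 3 * 1.853416 = 5.560248, which rounds to 5.5602.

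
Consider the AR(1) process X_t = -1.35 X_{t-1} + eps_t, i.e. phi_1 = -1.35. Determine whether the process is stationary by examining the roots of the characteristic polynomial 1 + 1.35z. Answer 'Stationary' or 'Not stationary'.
\text{Not stationary}

The AR(p) characteristic polynomial is P(z) = 1 + 1.35z.
Stationarity requires all roots to lie outside the unit circle, i.e. |z| > 1 for every root.
This is linear in z: 1 + (1.35) z = 0  =>  z = -1/(1.35) = -0.740741,  |z| = 0.740741.
Moduli of all roots: 0.7407.
All moduli strictly greater than 1? No.
Verdict: Not stationary.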